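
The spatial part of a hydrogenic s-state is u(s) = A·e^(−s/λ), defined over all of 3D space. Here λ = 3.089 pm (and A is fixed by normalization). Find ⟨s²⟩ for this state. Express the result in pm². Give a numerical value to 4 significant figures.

By definition ⟨s²⟩ = ∫ s^2 |u(s)|² 4πs² ds.
Recall ∫₀^∞ s^m e^(−s/β) ds = m!·β^(m+1), the ratio of the moment integral to the normalization integral gives ⟨s²⟩ = 3·λ^2.
With λ = 3.089, ⟨s^2⟩ = 28.626.

⟨s^2⟩ ≈ 28.63 pm^2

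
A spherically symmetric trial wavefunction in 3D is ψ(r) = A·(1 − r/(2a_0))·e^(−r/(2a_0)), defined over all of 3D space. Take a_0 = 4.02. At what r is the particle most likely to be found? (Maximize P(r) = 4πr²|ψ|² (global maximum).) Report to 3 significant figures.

r ≈ 21.0

The maximum of P(r) = 4πr²|ψ|² occurs where its derivative vanishes.
Solving yields r = a_0·(√(5) + 3).
With a_0 = 4.02, the most probable radial distance is 21.05.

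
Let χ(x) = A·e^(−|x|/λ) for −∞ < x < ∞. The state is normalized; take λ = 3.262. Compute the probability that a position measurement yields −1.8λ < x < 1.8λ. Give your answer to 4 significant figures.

P ≈ 0.9727

The probability is P = ∫ |χ|² dx over [−1.8λ, 1.8λ].
The normalization integral ∫|χ|²dx over the whole domain equals λ·A², and A² cancels in the ratio.
By symmetry take twice the x ≥ 0 contribution in numerator and denominator; the 2's cancel. In terms of u = x/λ (A² and the length scale cancel between numerator and denominator), P = [∫_{0}^{1.8} e^(-2·u) du] / [∫_{0}^{∞} e^(-2·u) du].
With ∫ e^(-2·u) du = -e^(-2·u)/2 + C, the region integral is 1/2 - e^(-18/5)/2 and the full one is 1/2.
Evaluating gives P = 0.97268.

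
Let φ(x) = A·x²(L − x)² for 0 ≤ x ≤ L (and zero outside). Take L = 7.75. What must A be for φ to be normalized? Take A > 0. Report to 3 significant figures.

We need A² ∫|f|² dx = 1, taking the integral from 0 to L.
Expanding the polynomial and integrating term by term, carrying out the integral gives A² · L^9/630.
Hence A² = 1/[L^9/630].
With L = 7.75: A² = 0.000006246 and A = 0.002499.

A ≈ 0.00250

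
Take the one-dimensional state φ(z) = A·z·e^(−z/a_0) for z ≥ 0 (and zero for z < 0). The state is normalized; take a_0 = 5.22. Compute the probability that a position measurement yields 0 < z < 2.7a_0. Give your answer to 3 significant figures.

P ≈ 0.905

|φ|² is the probability density, so P = ∫_{0}^{2.7a_0} |φ|² dz.
The normalization integral ∫|φ|²dz over the whole domain equals a_0^3/4·A², and A² cancels in the ratio.
In terms of u = z/a_0 (A² and the length scale cancel between numerator and denominator), P = [∫_{0}^{2.7} u^2·e^(-2·u) du] / [∫_{0}^{∞} u^2·e^(-2·u) du].
With ∫ u^2·e^(-2·u) du = -(2·u^2 + 2·u + 1)·e^(-2·u)/4 + C, the region integral is 1/4 - 1049·e^(-27/5)/200 and the full one is 1/4.
The result is P = 0.9052.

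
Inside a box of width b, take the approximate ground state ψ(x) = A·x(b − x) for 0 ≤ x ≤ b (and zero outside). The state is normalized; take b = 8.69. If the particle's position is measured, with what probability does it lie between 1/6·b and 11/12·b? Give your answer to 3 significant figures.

P = ∫_{1/6·b}^{11/12·b} |ψ(x)|² dx.
The normalization integral ∫|ψ|²dx over the whole domain equals b^5/30·A², and A² cancels in the ratio.
In terms of u = x/b (A² and the length scale cancel between numerator and denominator), P = [∫_{1/6}^{11/12} u^2·(1 - u)^2 du] / [∫_{0}^{1} u^2·(1 - u)^2 du].
With ∫ u^2·(1 - u)^2 du = u^3·(6·u^2 - 15·u + 10)/30 + C, the region integral is ≈ 0.031981 and the full one is 1/30.
Taking the ratio, P = 4421/4608.

P ≈ 0.959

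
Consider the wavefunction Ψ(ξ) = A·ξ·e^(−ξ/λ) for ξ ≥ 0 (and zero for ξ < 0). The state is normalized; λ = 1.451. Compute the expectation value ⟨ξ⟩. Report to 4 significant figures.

⟨ξ⟩ ≈ 2.177

By definition ⟨ξ⟩ = ∫ ξ |Ψ(ξ)|² dξ.
Evaluating both integrals, ⟨ξ⟩ = 3·λ/2.
Putting λ = 1.451 gives 2.1765.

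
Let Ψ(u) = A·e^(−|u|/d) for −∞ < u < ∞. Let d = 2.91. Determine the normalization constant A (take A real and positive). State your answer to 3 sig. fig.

Normalization requires ∫|Ψ|² du = 1, integrated from −∞ to ∞.
With Ψ = A·e^(−|u|/d), the integral evaluates to A²·[d].
Substituting d = 2.91 gives A² = 0.3436, so A = 0.5862.

A ≈ 0.586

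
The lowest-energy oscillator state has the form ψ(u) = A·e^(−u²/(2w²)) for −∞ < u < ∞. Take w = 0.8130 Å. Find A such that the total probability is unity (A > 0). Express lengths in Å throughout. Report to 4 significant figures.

A ≈ 0.8330 Å^(-1/2)

Require ∫ |ψ|² du = 1 over the whole domain.
Using the Gaussian integral ∫_{−∞}^{∞} e^(−αu²) du = √(π/α), carrying out the integral gives A² · √(π)·w.
With w = 0.8130: A² = 0.69396 and A = 0.83304.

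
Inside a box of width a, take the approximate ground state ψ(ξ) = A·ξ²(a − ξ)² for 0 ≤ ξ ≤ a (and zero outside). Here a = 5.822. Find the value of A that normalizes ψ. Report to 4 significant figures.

Normalization requires ∫|ψ|² dξ = 1, integrated from 0 to a.
Expanding the polynomial and integrating term by term, carrying out the integral gives A² · a^9/630.
Hence A² = 1/[a^9/630].
With a = 5.822: A² = 0.000081977 and A = 0.0090541.

A ≈ 0.009054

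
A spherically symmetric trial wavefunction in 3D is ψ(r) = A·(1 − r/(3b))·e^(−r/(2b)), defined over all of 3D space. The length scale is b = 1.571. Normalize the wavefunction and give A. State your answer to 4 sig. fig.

A ≈ 0.1755

We need A² ∫|f|² 4πr² dr = 1, taking the integral from 0 to ∞.
(Spherical symmetry: dV = 4πr² dr.)
The integral (without the A² prefactor) comes out to 8·π·b^3/3.
Plugging in b = 1.571 yields A = 0.17546.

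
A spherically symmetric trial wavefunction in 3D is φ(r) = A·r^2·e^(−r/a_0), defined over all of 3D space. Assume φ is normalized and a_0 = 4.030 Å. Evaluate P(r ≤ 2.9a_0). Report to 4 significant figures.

P ≈ 0.3616

P = ∫ |φ|² 4πr² dr over r ≤ 2.9a_0.
Normalization gives A² = 1/(45·π·a_0^7/2).
In terms of u = r/a_0 (A², 4π and the length scale all cancel between numerator and denominator), P = [∫_{0}^{2.9} u^6·e^(-2·u) du] / [∫_{0}^{∞} u^6·e^(-2·u) du].
With ∫ u^6·e^(-2·u) du = -(4·u^6 + 12·u^5 + 30·u^4 + 60·u^3 + 90·u^2 + 90·u + 45)·e^(-2·u)/8 + C, the region integral is ≈ 2.03405 and the full one is 45/8.
The region integral divided by the full integral gives P = 0.36161.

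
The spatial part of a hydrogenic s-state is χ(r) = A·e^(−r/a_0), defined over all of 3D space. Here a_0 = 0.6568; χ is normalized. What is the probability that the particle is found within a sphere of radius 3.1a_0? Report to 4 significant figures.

Integrate the radial probability density 4πr²|χ|² over r ≤ 3.1a_0.
A² is fixed by ∫₀^∞ 4πr²|χ|² dr = 1, i.e. A² = (π·a_0^3)^(−1).
Let u = r/a_0; then A², 4π and the length scale all cancel, so P = ∫_{0}^{3.1} u^2·e^(-2·u) du ÷ ∫_{0}^{∞} u^2·e^(-2·u) du.
An antiderivative of u^2·e^(-2·u) is -(2·u^2 + 2·u + 1)·e^(-2·u)/4; evaluating from 0 to 3.1 gives 1/4 - 1321·e^(-31/5)/200, while the full integral is 1/4.
The region integral divided by the full integral gives P = 0.94638.

P ≈ 0.9464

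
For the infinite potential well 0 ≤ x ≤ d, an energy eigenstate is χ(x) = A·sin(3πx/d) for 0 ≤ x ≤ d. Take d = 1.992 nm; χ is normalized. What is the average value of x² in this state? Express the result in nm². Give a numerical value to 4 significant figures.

By definition ⟨x²⟩ = ∫ x^2 |χ(x)|² dx.
With ∫₀^d sin²(nπx/d) dx = d/2, since the A² factors cancel between numerator and denominator, ⟨x²⟩ = -d^2/(18·π^2) + d^2/3.
Putting d = 1.992 gives 1.3004.

⟨x^2⟩ ≈ 1.300 nm^2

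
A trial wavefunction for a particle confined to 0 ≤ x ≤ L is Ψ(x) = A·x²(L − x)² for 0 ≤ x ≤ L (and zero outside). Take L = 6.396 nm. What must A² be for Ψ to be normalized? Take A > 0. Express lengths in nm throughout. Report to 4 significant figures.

We need A² ∫|f|² dx = 1, taking the integral from 0 to L.
Expanding the polynomial and integrating term by term, with Ψ = A·x²(L − x)², the integral evaluates to A²·[L^9/630].
So A² = (L^9/630)^(−1).
With L = 6.396: A² = 0.000035169 and A = 0.0059304.

A^2 ≈ 0.00003517 nm^(-9)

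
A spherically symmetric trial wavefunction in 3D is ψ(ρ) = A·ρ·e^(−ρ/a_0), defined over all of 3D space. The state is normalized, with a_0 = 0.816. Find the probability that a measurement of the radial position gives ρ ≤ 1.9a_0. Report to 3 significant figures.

P = ∫ |ψ|² 4πρ² dρ over ρ ≤ 1.9a_0.
A² is fixed by ∫₀^∞ 4πρ²|ψ|² dρ = 1, i.e. A² = (3·π·a_0^5)^(−1).
Substituting u = ρ/a_0, A², 4π and the length scale all cancel in the ratio: P = ∫_{0}^{1.9} u^4·e^(-2·u) du / ∫_{0}^{∞} u^4·e^(-2·u) du.
An antiderivative of u^4·e^(-2·u) is -(u^4/2 + u^3 + 3·u^2/2 + 3·u/2 + 3/4)·e^(-2·u); evaluating from 0 to 1.9 gives ≈ 0.24912, while the full integral is 3/4.
This evaluates to P = 0.3322.

P ≈ 0.332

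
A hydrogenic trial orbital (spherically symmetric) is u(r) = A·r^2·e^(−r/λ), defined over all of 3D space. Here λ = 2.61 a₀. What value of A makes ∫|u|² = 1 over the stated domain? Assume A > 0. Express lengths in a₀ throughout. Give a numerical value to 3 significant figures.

A ≈ 0.00414 a₀^(-7/2)

The normalization condition is ∫|u|² 4πr² dr = 1 from 0 to ∞.
The angular integral contributes 4π, leaving ∫₀^∞ r²|u|² dr.
With u = A·r^2·e^(−r/λ), the integral evaluates to A²·[45·π·λ^7/2].
Hence A² = 1/[45·π·λ^7/2].
Plugging in λ = 2.61 yields A = 0.004141.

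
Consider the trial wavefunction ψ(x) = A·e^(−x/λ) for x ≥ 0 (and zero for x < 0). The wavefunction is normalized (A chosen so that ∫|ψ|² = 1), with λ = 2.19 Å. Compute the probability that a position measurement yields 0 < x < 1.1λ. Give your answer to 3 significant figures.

The probability is P = ∫ |ψ|² dx over [0, 1.1λ].
The normalization integral ∫|ψ|²dx over the whole domain equals λ/2·A², and A² cancels in the ratio.
Substituting u = x/λ, A² and the length scale cancel in the ratio: P = ∫_{0}^{1.1} e^(-2·u) du / ∫_{0}^{∞} e^(-2·u) du.
Using ∫ e^(-2·u) du = -e^(-2·u)/2, the numerator is 1/2 - e^(-11/5)/2 and the denominator is 1/2.
Taking the ratio, P = 0.8892.

P ≈ 0.889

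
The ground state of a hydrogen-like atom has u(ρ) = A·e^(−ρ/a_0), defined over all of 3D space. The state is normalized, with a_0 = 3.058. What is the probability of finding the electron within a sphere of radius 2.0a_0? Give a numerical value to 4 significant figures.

P = ∫ |u|² 4πρ² dρ over ρ ≤ 2.0a_0.
A² is fixed by ∫₀^∞ 4πρ²|u|² dρ = 1, i.e. A² = (π·a_0^3)^(−1).
Substituting t = ρ/a_0, A², 4π and the length scale all cancel in the ratio: P = ∫_{0}^{2.0} t^2·e^(-2·t) dt / ∫_{0}^{∞} t^2·e^(-2·t) dt.
With ∫ t^2·e^(-2·t) dt = -(2·t^2 + 2·t + 1)·e^(-2·t)/4 + C, the region integral is 1/4 - 13·e^(-4)/4 and the full one is 1/4.
Taking the ratio yields P = 0.76190.

P ≈ 0.7619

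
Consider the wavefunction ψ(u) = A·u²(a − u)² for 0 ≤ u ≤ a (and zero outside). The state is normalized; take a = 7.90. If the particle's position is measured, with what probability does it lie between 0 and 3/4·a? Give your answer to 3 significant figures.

P ≈ 0.951

The probability is P = ∫ |ψ|² du over [0, 3/4·a].
With A² fixed by ∫|ψ|² = 1, i.e. A² = (a^9/630)^(−1), substitute and integrate.
Substituting t = u/a, A² and the length scale cancel in the ratio: P = ∫_{0}^{3/4} t^4·(1 - t)^4 dt / ∫_{0}^{1} t^4·(1 - t)^4 dt.
With ∫ t^4·(1 - t)^4 dt = t^5·(70·t^4 - 315·t^3 + 540·t^2 - 420·t + 126)/630 + C, the region integral is ≈ 0.0015096 and the full one is 1/630.
Evaluating gives P = 0.9511.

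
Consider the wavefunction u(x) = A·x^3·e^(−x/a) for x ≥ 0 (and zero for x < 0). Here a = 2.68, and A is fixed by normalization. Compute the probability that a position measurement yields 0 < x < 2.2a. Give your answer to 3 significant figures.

The probability is P = ∫ |u|² dx over [0, 2.2a].
The normalization integral ∫|u|²dx over the whole domain equals 45·a^7/8·A², and A² cancels in the ratio.
Let t = x/a; then A² and the length scale cancel, so P = ∫_{0}^{2.2} t^6·e^(-2·t) dt ÷ ∫_{0}^{∞} t^6·e^(-2·t) dt.
With ∫ t^6·e^(-2·t) dt = -(4·t^6 + 12·t^5 + 30·t^4 + 60·t^3 + 90·t^2 + 90·t + 45)·e^(-2·t)/8 + C, the region integral is ≈ 0.87950 and the full one is 45/8.
This works out to P = 0.1564.

P ≈ 0.156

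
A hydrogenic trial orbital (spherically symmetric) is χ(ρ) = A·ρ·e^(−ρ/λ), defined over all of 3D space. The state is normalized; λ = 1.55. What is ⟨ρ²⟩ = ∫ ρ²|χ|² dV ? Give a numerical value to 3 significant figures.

The expectation value is the |χ|²-weighted average of ρ^2: ∫ ρ^2|χ|² 4πρ² dρ.
With ∫₀^∞ ρ^6 e^(−αρ) dρ = 6!/α^7, evaluating both integrals, ⟨ρ²⟩ = 15·λ^2/2.
Putting λ = 1.55 gives 18.02.

⟨ρ^2⟩ ≈ 18.0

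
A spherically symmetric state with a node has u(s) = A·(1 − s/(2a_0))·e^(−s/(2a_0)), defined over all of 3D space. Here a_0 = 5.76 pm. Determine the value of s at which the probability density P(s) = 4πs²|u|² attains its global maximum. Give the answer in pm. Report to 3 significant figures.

s ≈ 30.2 pm

The maximum of P(s) = 4πs²|u|² occurs where its derivative vanishes.
This gives s = a_0·(√(5) + 3).
With a_0 = 5.76, the most probable radial distance is 30.16 pm.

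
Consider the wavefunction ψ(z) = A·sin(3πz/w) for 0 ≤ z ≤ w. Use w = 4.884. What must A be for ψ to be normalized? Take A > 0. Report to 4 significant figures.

A ≈ 0.6399

The normalization condition is ∫|ψ|² dz = 1 from 0 to w.
With ψ = A·sin(3πz/w), the integral evaluates to A²·[w/2].
Setting this equal to 1 gives A² = 1/(w/2).
Plugging in w = 4.884 yields A = 0.63992.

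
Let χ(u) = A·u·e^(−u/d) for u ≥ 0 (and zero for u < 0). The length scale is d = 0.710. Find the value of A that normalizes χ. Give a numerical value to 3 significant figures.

A ≈ 3.34

Normalization requires ∫|χ|² du = 1, integrated from 0 to ∞.
Recall ∫₀^∞ u^m e^(−u/β) du = m!·β^(m+1), carrying out the integral gives A² · d^3/4.
Hence A² = 1/[d^3/4].
Substituting d = 0.710 gives A² = 11.18, so A = 3.343.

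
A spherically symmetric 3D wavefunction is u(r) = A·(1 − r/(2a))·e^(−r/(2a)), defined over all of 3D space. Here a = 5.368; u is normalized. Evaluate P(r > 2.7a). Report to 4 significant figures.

P = ∫ |u|² 4πr² dr over r > 2.7a.
Normalization gives A² = 1/(8·π·a^3).
Let t = r/a; then A², 4π and the length scale all cancel, so P = ∫_{2.7}^{∞} t^2·(1 - t/2)^2·e^(-t) dt ÷ ∫_{0}^{∞} t^2·(1 - t/2)^2·e^(-t) dt.
An antiderivative of t^2·(1 - t/2)^2·e^(-t) is -(t^4/4 + t^2 + 2·t + 2)·e^(-t); evaluating from 2.7 to ∞ gives ≈ 1.88014, while the full integral is 2.
The region integral divided by the full integral gives P = 0.94007.

P ≈ 0.9401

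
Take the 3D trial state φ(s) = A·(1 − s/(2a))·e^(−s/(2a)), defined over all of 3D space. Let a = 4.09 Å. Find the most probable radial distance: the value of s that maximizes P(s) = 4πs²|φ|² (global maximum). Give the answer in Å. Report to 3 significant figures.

s ≈ 21.4 Å

Differentiate P(s) = 4πs²|φ|² with respect to s and set to zero.
Solving yields s = a·(√(5) + 3).
With a = 4.09, the most probable radial distance is 21.42 Å.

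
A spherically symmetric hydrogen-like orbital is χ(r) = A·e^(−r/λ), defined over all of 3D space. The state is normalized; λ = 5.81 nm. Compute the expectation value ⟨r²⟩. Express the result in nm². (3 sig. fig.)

⟨r^2⟩ ≈ 101 nm^2

The expectation value is the |χ|²-weighted average of r^2: ∫ r^2|χ|² 4πr² dr.
With ∫₀^∞ r^4 e^(−αr) dr = 4!/α^5, evaluating both integrals, ⟨r²⟩ = 3·λ^2.
With λ = 5.81, ⟨r^2⟩ = 101.3.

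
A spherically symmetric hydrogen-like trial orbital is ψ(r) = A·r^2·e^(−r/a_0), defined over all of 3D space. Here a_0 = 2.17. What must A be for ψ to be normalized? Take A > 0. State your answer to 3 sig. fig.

Normalization requires ∫|ψ|² 4πr² dr = 1, integrated from 0 to ∞.
(Spherical symmetry: dV = 4πr² dr.)
Using ∫₀^∞ rⁿ e^(−αr) dr = n!/αⁿ⁺¹, the integral (without the A² prefactor) comes out to 45·π·a_0^7/2.
Hence A² = 1/[45·π·a_0^7/2].
With a_0 = 2.17: A² = 0.00006244 and A = 0.007902.

A ≈ 0.00790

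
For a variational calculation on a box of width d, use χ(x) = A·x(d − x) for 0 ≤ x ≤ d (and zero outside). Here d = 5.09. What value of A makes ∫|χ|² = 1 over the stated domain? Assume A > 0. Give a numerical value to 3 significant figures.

A ≈ 0.0937

Require ∫ |χ|² dx = 1 over the whole domain.
With χ = A·x(d − x), the integral evaluates to A²·[d^5/30].
So A² = (d^5/30)^(−1).
Substituting d = 5.09 gives A² = 0.008781, so A = 0.09371.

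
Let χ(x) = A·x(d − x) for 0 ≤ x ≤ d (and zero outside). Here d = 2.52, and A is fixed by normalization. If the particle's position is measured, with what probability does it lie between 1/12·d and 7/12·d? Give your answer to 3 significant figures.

|χ|² is the probability density, so P = ∫_{1/12·d}^{7/12·d} |χ|² dx.
The normalization integral ∫|χ|²dx over the whole domain equals d^5/30·A², and A² cancels in the ratio.
In terms of u = x/d (A² and the length scale cancel between numerator and denominator), P = [∫_{1/12}^{7/12} u^2·(1 - u)^2 du] / [∫_{0}^{1} u^2·(1 - u)^2 du].
Using ∫ u^2·(1 - u)^2 du = u^3·(6·u^2 - 15·u + 10)/30, the numerator is ≈ 0.021610 and the denominator is 1/30.
Taking the ratio, P = 4481/6912.

P ≈ 0.648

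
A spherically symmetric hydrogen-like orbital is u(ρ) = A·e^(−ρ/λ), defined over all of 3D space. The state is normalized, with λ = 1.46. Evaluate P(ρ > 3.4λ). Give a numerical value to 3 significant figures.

P ≈ 0.0344

P = ∫ |u|² 4πρ² dρ over ρ > 3.4λ.
A² is fixed by ∫₀^∞ 4πρ²|u|² dρ = 1, i.e. A² = (π·λ^3)^(−1).
Substituting t = ρ/λ, A², 4π and the length scale all cancel in the ratio: P = ∫_{3.4}^{∞} t^2·e^(-2·t) dt / ∫_{0}^{∞} t^2·e^(-2·t) dt.
An antiderivative of t^2·e^(-2·t) is -(2·t^2 + 2·t + 1)·e^(-2·t)/4; evaluating from 3.4 to ∞ gives 773·e^(-34/5)/100, while the full integral is 1/4.
This evaluates to P = 0.03444.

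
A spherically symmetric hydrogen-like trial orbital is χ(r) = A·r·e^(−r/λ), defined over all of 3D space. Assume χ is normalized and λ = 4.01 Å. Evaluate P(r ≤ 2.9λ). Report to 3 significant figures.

P = ∫ |χ|² 4πr² dr over r ≤ 2.9λ.
Normalization gives A² = 1/(3·π·λ^5).
Let u = r/λ; then A², 4π and the length scale all cancel, so P = ∫_{0}^{2.9} u^4·e^(-2·u) du ÷ ∫_{0}^{∞} u^4·e^(-2·u) du.
With ∫ u^4·e^(-2·u) du = -(u^4/2 + u^3 + 3·u^2/2 + 3·u/2 + 3/4)·e^(-2·u) + C, the region integral is ≈ 0.51546 and the full one is 3/4.
This evaluates to P = 0.6873.

P ≈ 0.687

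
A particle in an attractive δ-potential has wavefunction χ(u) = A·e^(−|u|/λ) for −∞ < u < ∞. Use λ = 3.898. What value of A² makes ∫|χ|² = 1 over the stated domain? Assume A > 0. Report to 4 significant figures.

We need A² ∫|f|² du = 1, taking the integral from −∞ to ∞.
Recall ∫₀^∞ u^m e^(−u/β) du = m!·β^(m+1), carrying out the integral gives A² · λ.
Setting this equal to 1 gives A² = 1/(λ).
Substituting λ = 3.898 gives A² = 0.25654, so A = 0.50650.

A^2 ≈ 0.2565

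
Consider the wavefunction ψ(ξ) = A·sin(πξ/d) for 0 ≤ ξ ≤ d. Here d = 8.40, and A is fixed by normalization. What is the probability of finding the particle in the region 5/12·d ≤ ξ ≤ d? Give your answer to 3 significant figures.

|ψ|² is the probability density, so P = ∫_{5/12·d}^{d} |ψ|² dξ.
The normalization integral ∫|ψ|²dξ over the whole domain equals d/2·A², and A² cancels in the ratio.
Substituting u = ξ/d, A² and the length scale cancel in the ratio: P = ∫_{5/12}^{1} sin(π·u)^2 du / ∫_{0}^{1} sin(π·u)^2 du.
An antiderivative of sin(π·u)^2 is u/2 - sin(2·π·u)/(4·π); evaluating from 5/12 to 1 gives 1/(8·π) + 7/24, while the full integral is 1/2.
The result is P = (3 + 7·π)/(12·π).

P ≈ 0.663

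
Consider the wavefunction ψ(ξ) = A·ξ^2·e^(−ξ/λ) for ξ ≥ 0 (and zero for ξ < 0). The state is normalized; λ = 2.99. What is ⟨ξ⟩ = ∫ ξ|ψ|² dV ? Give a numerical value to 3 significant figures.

⟨ξ⟩ = ∫ ξ |ψ|² dξ over the full domain.
With ∫₀^∞ ξ^5 e^(−αξ) dξ = 5!/α^6, since the A² factors cancel between numerator and denominator, ⟨ξ⟩ = 5·λ/2.
With λ = 2.99, ⟨ξ⟩ = 7.475.

⟨ξ⟩ ≈ 7.48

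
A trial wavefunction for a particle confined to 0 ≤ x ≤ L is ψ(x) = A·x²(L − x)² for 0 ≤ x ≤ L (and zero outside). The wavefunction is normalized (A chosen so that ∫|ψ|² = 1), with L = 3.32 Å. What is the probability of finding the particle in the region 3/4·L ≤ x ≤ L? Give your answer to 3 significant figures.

P ≈ 0.0489

The probability is P = ∫ |ψ|² dx over [3/4·L, L].
Since A² = 1/(L^9/630), this is the region integral divided by the full normalization integral.
In terms of u = x/L (A² and the length scale cancel between numerator and denominator), P = [∫_{3/4}^{1} u^4·(1 - u)^4 du] / [∫_{0}^{1} u^4·(1 - u)^4 du].
Using ∫ u^4·(1 - u)^4 du = u^5·(70·u^4 - 315·u^3 + 540·u^2 - 420·u + 126)/630, the numerator is ≈ 0.000077662 and the denominator is 1/630.
Taking the ratio, P = 0.04893.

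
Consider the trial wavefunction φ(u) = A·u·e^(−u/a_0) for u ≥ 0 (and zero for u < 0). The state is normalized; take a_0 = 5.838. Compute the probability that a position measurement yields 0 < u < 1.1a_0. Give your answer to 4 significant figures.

P = ∫_{0}^{1.1a_0} |φ(u)|² du.
With A² fixed by ∫|φ|² = 1, i.e. A² = (a_0^3/4)^(−1), substitute and integrate.
Substituting t = u/a_0, A² and the length scale cancel in the ratio: P = ∫_{0}^{1.1} t^2·e^(-2·t) dt / ∫_{0}^{∞} t^2·e^(-2·t) dt.
Using ∫ t^2·e^(-2·t) dt = -(2·t^2 + 2·t + 1)·e^(-2·t)/4, the numerator is 1/4 - 281·e^(-11/5)/200 and the denominator is 1/4.
Taking the ratio, P = 0.37729.

P ≈ 0.3773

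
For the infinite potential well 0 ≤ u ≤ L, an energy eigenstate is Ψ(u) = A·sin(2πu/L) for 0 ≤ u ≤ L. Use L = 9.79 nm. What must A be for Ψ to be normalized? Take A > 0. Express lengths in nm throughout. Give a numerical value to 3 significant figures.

A ≈ 0.452 nm^(-1/2)

Require ∫ |Ψ|² du = 1 over the whole domain.
Using sin²θ = (1 − cos 2θ)/2, with Ψ = A·sin(2πu/L), the integral evaluates to A²·[L/2].
Setting this equal to 1 gives A² = 1/(L/2).
Substituting L = 9.79 gives A² = 0.2043, so A = 0.4520.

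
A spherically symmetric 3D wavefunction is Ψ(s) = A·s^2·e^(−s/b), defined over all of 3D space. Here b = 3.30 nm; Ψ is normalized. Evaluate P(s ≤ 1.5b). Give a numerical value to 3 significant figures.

P ≈ 0.0335

With dV = 4πs²ds, the probability is ∫|Ψ|² dV over s ≤ 1.5b.
Normalization gives A² = 1/(45·π·b^7/2).
Substituting u = s/b, A², 4π and the length scale all cancel in the ratio: P = ∫_{0}^{1.5} u^6·e^(-2·u) du / ∫_{0}^{∞} u^6·e^(-2·u) du.
With ∫ u^6·e^(-2·u) du = -(4·u^6 + 12·u^5 + 30·u^4 + 60·u^3 + 90·u^2 + 90·u + 45)·e^(-2·u)/8 + C, the region integral is ≈ 0.18849 and the full one is 45/8.
This evaluates to P = 0.03351.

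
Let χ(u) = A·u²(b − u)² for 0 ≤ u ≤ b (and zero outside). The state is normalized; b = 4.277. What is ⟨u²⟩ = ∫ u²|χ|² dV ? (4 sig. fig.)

By definition ⟨u²⟩ = ∫ u^2 |χ(u)|² du.
Expanding the polynomial and integrating term by term, evaluating both integrals, ⟨u²⟩ = 3·b^2/11.
With b = 4.277, ⟨u^2⟩ = 4.9889.

⟨u^2⟩ ≈ 4.989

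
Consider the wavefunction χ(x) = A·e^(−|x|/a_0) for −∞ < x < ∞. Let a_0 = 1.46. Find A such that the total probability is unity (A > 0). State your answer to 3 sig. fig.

Require ∫ |χ|² dx = 1 over the whole domain.
Using ∫₀^∞ xⁿ e^(−αx) dx = n!/αⁿ⁺¹, with χ = A·e^(−|x|/a_0), the integral evaluates to A²·[a_0].
So A² = (a_0)^(−1).
Substituting a_0 = 1.46 gives A² = 0.6849, so A = 0.8276.

A ≈ 0.828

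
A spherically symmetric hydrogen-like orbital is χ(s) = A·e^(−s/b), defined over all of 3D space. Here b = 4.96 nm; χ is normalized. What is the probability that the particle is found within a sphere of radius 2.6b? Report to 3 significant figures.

Integrate the radial probability density 4πs²|χ|² over s ≤ 2.6b.
A² is fixed by ∫₀^∞ 4πs²|χ|² ds = 1, i.e. A² = (π·b^3)^(−1).
Let u = s/b; then A², 4π and the length scale all cancel, so P = ∫_{0}^{2.6} u^2·e^(-2·u) du ÷ ∫_{0}^{∞} u^2·e^(-2·u) du.
Using ∫ u^2·e^(-2·u) du = -(2·u^2 + 2·u + 1)·e^(-2·u)/4, the numerator is 1/4 - 493·e^(-26/5)/100 and the denominator is 1/4.
This evaluates to P = 0.8912.

P ≈ 0.891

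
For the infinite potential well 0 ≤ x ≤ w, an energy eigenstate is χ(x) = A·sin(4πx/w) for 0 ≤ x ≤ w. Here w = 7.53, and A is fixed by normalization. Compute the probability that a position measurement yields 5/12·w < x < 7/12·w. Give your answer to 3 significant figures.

P = ∫_{5/12·w}^{7/12·w} |χ(x)|² dx.
The normalization integral ∫|χ|²dx over the whole domain equals w/2·A², and A² cancels in the ratio.
Let u = x/w; then A² and the length scale cancel, so P = ∫_{5/12}^{7/12} sin(4·π·u)^2 du ÷ ∫_{0}^{1} sin(4·π·u)^2 du.
Using ∫ sin(4·π·u)^2 du = u/2 - sin(4·π·u)·cos(4·π·u)/(8·π), the numerator is -√(3)/(16·π) + 1/12 and the denominator is 1/2.
The result is P = (-√(3)/8 + π/6)/π.

P ≈ 0.0978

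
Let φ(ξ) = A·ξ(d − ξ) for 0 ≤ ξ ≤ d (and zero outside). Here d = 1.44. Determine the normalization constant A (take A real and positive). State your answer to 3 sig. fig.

A ≈ 2.20

The normalization condition is ∫|φ|² dξ = 1 from 0 to d.
∫|φ|² dξ = A²·(d^5/30).
With d = 1.44: A² = 4.845 and A = 2.201.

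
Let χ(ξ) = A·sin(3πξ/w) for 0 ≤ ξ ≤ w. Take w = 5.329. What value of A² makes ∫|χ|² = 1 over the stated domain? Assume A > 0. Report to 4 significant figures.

A^2 ≈ 0.3753

We need A² ∫|f|² dξ = 1, taking the integral from 0 to w.
With ∫₀^w sin²(nπξ/w) dξ = w/2, with χ = A·sin(3πξ/w), the integral evaluates to A²·[w/2].
So A² = (w/2)^(−1).
Plugging in w = 5.329 yields A = 0.61262.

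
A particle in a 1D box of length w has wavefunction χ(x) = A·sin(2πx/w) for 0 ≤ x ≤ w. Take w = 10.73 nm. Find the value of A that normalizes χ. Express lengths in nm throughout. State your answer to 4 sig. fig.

A ≈ 0.4317 nm^(-1/2)

The normalization condition is ∫|χ|² dx = 1 from 0 to w.
With ∫₀^w sin²(nπx/w) dx = w/2, ∫|χ|² dx = A²·(w/2).
Setting this equal to 1 gives A² = 1/(w/2).
Plugging in w = 10.73 yields A = 0.43173.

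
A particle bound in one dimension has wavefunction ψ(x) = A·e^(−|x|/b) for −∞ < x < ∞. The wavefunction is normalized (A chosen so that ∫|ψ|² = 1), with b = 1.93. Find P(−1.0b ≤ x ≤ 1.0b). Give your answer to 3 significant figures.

P ≈ 0.865

|ψ|² is the probability density, so P = ∫_{−1.0b}^{1.0b} |ψ|² dx.
With A² fixed by ∫|ψ|² = 1, i.e. A² = (b)^(−1), substitute and integrate.
By symmetry take twice the x ≥ 0 contribution in numerator and denominator; the 2's cancel. In terms of u = x/b (A² and the length scale cancel between numerator and denominator), P = [∫_{0}^{1.0} e^(-2·u) du] / [∫_{0}^{∞} e^(-2·u) du].
Using ∫ e^(-2·u) du = -e^(-2·u)/2, the numerator is 1/2 - e^(-2)/2 and the denominator is 1/2.
This works out to P = 0.8647.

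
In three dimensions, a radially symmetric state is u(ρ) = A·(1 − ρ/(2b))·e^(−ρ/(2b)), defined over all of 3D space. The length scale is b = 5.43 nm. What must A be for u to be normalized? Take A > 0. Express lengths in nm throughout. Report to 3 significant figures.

The normalization condition is ∫|u|² 4πρ² dρ = 1 from 0 to ∞.
The angular integral contributes 4π, leaving ∫₀^∞ ρ²|u|² dρ.
With ∫₀^∞ ρ^4 e^(−αρ) dρ = 4!/α^5, with u = A·(1 − ρ/(2b))·e^(−ρ/(2b)), the integral evaluates to A²·[8·π·b^3].
Hence A² = 1/[8·π·b^3].
Substituting b = 5.43 gives A² = 0.0002485, so A = 0.01576.

A ≈ 0.0158 nm^(-3/2)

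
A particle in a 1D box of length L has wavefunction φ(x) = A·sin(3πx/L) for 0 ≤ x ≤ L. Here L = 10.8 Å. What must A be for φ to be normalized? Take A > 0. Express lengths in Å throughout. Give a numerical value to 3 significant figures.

A ≈ 0.430 Å^(-1/2)

The normalization condition is ∫|φ|² dx = 1 from 0 to L.
Carrying out the integral gives A² · L/2.
Hence A² = 1/[L/2].
Substituting L = 10.8 gives A² = 0.1852, so A = 0.4303.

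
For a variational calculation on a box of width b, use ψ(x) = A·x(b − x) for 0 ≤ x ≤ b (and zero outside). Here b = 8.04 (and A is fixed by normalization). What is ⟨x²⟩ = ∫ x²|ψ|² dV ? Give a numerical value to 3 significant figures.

⟨x^2⟩ ≈ 18.5

⟨x²⟩ = ∫ x^2 |ψ|² dx over the full domain.
Since the A² factors cancel between numerator and denominator, ⟨x²⟩ = 2·b^2/7.
Putting b = 8.04 gives 18.47.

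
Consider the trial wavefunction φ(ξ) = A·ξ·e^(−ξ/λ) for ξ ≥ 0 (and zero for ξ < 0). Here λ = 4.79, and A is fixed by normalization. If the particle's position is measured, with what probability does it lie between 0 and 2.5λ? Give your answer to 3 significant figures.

P ≈ 0.875

The probability is P = ∫ |φ|² dξ over [0, 2.5λ].
The normalization integral ∫|φ|²dξ over the whole domain equals λ^3/4·A², and A² cancels in the ratio.
In terms of u = ξ/λ (A² and the length scale cancel between numerator and denominator), P = [∫_{0}^{2.5} u^2·e^(-2·u) du] / [∫_{0}^{∞} u^2·e^(-2·u) du].
With ∫ u^2·e^(-2·u) du = -(2·u^2 + 2·u + 1)·e^(-2·u)/4 + C, the region integral is 1/4 - 37·e^(-5)/8 and the full one is 1/4.
Evaluating gives P = 0.8753.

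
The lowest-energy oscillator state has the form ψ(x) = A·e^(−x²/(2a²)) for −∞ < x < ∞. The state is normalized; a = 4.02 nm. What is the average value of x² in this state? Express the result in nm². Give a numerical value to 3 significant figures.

By definition ⟨x²⟩ = ∫ x^2 |ψ(x)|² dx.
The ratio of the moment integral to the normalization integral gives ⟨x²⟩ = a^2/2.
With a = 4.02, ⟨x^2⟩ = 8.080.

⟨x^2⟩ ≈ 8.08 nm^2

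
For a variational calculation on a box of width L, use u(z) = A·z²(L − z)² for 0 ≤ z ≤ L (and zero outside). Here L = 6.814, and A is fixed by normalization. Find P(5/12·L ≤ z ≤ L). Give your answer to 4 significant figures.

P ≈ 0.6977

The probability is P = ∫ |u|² dz over [5/12·L, L].
Since A² = 1/(L^9/630), this is the region integral divided by the full normalization integral.
Substituting t = z/L, A² and the length scale cancel in the ratio: P = ∫_{5/12}^{1} t^4·(1 - t)^4 dt / ∫_{0}^{1} t^4·(1 - t)^4 dt.
With ∫ t^4·(1 - t)^4 dt = t^5·(70·t^4 - 315·t^3 + 540·t^2 - 420·t + 126)/630 + C, the region integral is ≈ 0.00110741 and the full one is 1/630.
The result is P = 0.69767.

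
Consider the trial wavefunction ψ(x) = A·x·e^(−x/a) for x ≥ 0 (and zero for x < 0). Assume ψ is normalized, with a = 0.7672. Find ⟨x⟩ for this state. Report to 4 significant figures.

By definition ⟨x⟩ = ∫ x |ψ(x)|² dx.
Using ∫₀^∞ xⁿ e^(−αx) dx = n!/αⁿ⁺¹, the ratio of the moment integral to the normalization integral gives ⟨x⟩ = 3·a/2.
With a = 0.7672, ⟨x⟩ = 1.1508.

⟨x⟩ ≈ 1.151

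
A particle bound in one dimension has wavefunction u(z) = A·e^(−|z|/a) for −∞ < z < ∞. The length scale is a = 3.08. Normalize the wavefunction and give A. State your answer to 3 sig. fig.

A ≈ 0.570

Require ∫ |u|² dz = 1 over the whole domain.
The integral (without the A² prefactor) comes out to a.
Substituting a = 3.08 gives A² = 0.3247, so A = 0.5698.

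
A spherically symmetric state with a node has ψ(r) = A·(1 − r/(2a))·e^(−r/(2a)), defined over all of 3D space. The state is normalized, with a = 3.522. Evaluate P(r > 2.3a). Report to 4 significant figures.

P ≈ 0.9467

With dV = 4πr²dr, the probability is ∫|ψ|² dV over r > 2.3a.
Normalization gives A² = 1/(8·π·a^3).
Let u = r/a; then A², 4π and the length scale all cancel, so P = ∫_{2.3}^{∞} u^2·(1 - u/2)^2·e^(-u) du ÷ ∫_{0}^{∞} u^2·(1 - u/2)^2·e^(-u) du.
Using ∫ u^2·(1 - u/2)^2·e^(-u) du = -(u^4/4 + u^2 + 2·u + 2)·e^(-u), the numerator is ≈ 1.89349 and the denominator is 2.
This evaluates to P = 0.94675.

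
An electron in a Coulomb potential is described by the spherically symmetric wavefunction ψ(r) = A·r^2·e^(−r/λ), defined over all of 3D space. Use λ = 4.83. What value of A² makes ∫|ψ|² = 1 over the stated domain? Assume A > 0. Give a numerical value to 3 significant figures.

Normalization requires ∫|ψ|² 4πr² dr = 1, integrated from 0 to ∞.
The integral (without the A² prefactor) comes out to 45·π·λ^7/2.
Setting this equal to 1 gives A² = 1/(45·π·λ^7/2).
Substituting λ = 4.83 gives A² = 2.307E-7, so A = 0.0004803.

A^2 ≈ 2.31E-7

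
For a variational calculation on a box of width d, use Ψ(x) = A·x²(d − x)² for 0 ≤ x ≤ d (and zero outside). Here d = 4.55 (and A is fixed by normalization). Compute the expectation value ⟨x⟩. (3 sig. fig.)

⟨x⟩ ≈ 2.28

By definition ⟨x⟩ = ∫ x |Ψ(x)|² dx.
Expanding the polynomial and integrating term by term, since the A² factors cancel between numerator and denominator, ⟨x⟩ = d/2.
With d = 4.55, ⟨x⟩ = 2.275.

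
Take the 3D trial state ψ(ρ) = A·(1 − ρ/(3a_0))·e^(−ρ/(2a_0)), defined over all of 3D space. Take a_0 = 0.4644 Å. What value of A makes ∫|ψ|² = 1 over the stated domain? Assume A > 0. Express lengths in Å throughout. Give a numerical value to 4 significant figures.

Require ∫ |ψ|² 4πρ² dρ = 1 over the whole domain.
(Spherical symmetry: dV = 4πρ² dρ.)
With ∫₀^∞ ρ^4 e^(−αρ) dρ = 4!/α^5, carrying out the integral gives A² · 8·π·a_0^3/3.
So A² = (8·π·a_0^3/3)^(−1).
Plugging in a_0 = 0.4644 yields A = 1.0917.

A ≈ 1.092 Å^(-3/2)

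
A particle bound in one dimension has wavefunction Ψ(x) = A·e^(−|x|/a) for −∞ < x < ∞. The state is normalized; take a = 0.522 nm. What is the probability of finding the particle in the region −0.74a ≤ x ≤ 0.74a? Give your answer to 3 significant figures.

The probability is P = ∫ |Ψ|² dx over [−0.74a, 0.74a].
The normalization integral ∫|Ψ|²dx over the whole domain equals a·A², and A² cancels in the ratio.
Both integrals are even about x = 0, so only the x ≥ 0 halves are needed (the factors of 2 cancel). In terms of u = x/a (A² and the length scale cancel between numerator and denominator), P = [∫_{0}^{0.74} e^(-2·u) du] / [∫_{0}^{∞} e^(-2·u) du].
With ∫ e^(-2·u) du = -e^(-2·u)/2 + C, the region integral is 1/2 - e^(-37/25)/2 and the full one is 1/2.
The result is P = 0.7724.

P ≈ 0.772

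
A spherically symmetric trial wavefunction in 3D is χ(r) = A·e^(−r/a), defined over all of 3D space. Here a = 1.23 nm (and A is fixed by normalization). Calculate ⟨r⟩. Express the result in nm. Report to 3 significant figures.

⟨r⟩ = ∫ r |χ|² 4πr² dr over the full domain.
Recall ∫₀^∞ r^m e^(−r/β) dr = m!·β^(m+1), the ratio of the moment integral to the normalization integral gives ⟨r⟩ = 3·a/2.
Putting a = 1.23 gives 1.845.

⟨r⟩ ≈ 1.85 nm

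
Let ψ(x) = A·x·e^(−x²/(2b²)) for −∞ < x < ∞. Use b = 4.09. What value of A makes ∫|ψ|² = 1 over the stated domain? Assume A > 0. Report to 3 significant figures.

A ≈ 0.128

Normalization requires ∫|ψ|² dx = 1, integrated from −∞ to ∞.
Differentiating ∫e^(−αx²) dx = √(π/α) under α to get the higher moments, with ψ = A·x·e^(−x²/(2b²)), the integral evaluates to A²·[√(π)·b^3/2].
Setting this equal to 1 gives A² = 1/(√(π)·b^3/2).
With b = 4.09: A² = 0.01649 and A = 0.1284.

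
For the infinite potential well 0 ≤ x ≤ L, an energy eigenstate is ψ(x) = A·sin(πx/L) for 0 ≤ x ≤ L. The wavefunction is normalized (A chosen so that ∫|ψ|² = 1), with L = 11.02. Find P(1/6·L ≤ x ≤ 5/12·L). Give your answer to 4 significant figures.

P ≈ 0.3083

|ψ|² is the probability density, so P = ∫_{1/6·L}^{5/12·L} |ψ|² dx.
With A² fixed by ∫|ψ|² = 1, i.e. A² = (L/2)^(−1), substitute and integrate.
Substituting u = x/L, A² and the length scale cancel in the ratio: P = ∫_{1/6}^{5/12} sin(π·u)^2 du / ∫_{0}^{1} sin(π·u)^2 du.
An antiderivative of sin(π·u)^2 is u/2 - sin(2·π·u)/(4·π); evaluating from 1/6 to 5/12 gives -1/(8·π) + √(3)/(8·π) + 1/8, while the full integral is 1/2.
The result is P = (-1 + √(3) + π)/(4·π).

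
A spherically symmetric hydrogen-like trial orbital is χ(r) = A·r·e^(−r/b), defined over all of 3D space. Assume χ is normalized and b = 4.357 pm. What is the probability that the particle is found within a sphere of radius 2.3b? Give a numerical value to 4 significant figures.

Integrate the radial probability density 4πr²|χ|² over r ≤ 2.3b.
A² is fixed by ∫₀^∞ 4πr²|χ|² dr = 1, i.e. A² = (3·π·b^5)^(−1).
Substituting u = r/b, A², 4π and the length scale all cancel in the ratio: P = ∫_{0}^{2.3} u^4·e^(-2·u) du / ∫_{0}^{∞} u^4·e^(-2·u) du.
An antiderivative of u^4·e^(-2·u) is -(u^4/2 + u^3 + 3·u^2/2 + 3·u/2 + 3/4)·e^(-2·u); evaluating from 0 to 2.3 gives ≈ 0.365074, while the full integral is 3/4.
The region integral divided by the full integral gives P = 0.48677.

P ≈ 0.4868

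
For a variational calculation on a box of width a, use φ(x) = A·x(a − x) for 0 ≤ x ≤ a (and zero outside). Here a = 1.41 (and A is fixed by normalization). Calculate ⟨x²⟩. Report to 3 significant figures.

By definition ⟨x²⟩ = ∫ x^2 |φ(x)|² dx.
Expanding the polynomial and integrating term by term, evaluating both integrals, ⟨x²⟩ = 2·a^2/7.
Putting a = 1.41 gives 0.5680.

⟨x^2⟩ ≈ 0.568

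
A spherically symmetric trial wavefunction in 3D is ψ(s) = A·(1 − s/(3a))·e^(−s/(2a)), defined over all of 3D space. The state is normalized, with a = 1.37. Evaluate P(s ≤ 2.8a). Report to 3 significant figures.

With dV = 4πs²ds, the probability is ∫|ψ|² dV over s ≤ 2.8a.
The full normalization integral is A²·[8·π·a^3/3] = 1, fixing A².
In terms of u = s/a (A², 4π and the length scale all cancel between numerator and denominator), P = [∫_{0}^{2.8} u^2·(1 - u/3)^2·e^(-u) du] / [∫_{0}^{∞} u^2·(1 - u/3)^2·e^(-u) du].
With ∫ u^2·(1 - u/3)^2·e^(-u) du = (-u^4 + 2·u^3 - 3·u^2 - 6·u - 6)·e^(-u)/9 + C, the region integral is ≈ 0.23504 and the full one is 2/3.
The region integral divided by the full integral gives P = 0.3526.

P ≈ 0.353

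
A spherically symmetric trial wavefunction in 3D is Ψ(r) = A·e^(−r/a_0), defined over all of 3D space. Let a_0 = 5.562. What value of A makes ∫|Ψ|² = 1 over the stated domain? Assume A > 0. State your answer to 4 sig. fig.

A ≈ 0.04301

Require ∫ |Ψ|² 4πr² dr = 1 over the whole domain.
Recall ∫₀^∞ r^m e^(−r/β) dr = m!·β^(m+1), carrying out the integral gives A² · π·a_0^3.
Setting this equal to 1 gives A² = 1/(π·a_0^3).
Plugging in a_0 = 5.562 yields A = 0.043011.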